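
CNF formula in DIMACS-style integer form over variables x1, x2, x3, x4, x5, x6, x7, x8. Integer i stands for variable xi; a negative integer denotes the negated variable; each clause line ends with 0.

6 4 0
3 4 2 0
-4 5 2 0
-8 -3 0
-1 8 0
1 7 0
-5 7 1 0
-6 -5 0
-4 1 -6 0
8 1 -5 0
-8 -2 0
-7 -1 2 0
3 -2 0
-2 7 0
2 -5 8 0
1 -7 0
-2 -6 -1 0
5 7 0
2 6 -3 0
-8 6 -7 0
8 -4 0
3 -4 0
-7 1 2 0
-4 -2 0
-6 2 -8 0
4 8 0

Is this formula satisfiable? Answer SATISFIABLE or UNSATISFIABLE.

x2 = True:
  propagation gives x8=False, x1=False, x7=True; an empty clause results — contradiction.
x2 = False:
  x1 = True:
    propagation gives x8=True, x3=False, x4=True; an empty clause results — contradiction.
  x1 = False:
    propagation gives x7=True; an empty clause results — contradiction.
Every branch closes, so no satisfying assignment exists.

UNSATISFIABLE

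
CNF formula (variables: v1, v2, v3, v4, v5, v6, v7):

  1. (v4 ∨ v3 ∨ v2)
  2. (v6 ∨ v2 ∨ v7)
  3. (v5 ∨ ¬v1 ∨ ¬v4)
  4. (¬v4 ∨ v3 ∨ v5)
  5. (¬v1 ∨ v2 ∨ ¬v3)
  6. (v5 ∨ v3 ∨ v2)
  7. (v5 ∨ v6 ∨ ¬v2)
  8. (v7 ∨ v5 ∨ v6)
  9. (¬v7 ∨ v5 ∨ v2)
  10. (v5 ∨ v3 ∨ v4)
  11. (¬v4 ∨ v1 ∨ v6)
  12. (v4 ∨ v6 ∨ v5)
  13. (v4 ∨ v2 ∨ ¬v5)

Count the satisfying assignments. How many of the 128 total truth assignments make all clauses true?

43

Split on v5, then v2.
  v5=T, v2=T: v3, v7 free; 7 ways for (v1,v4,v6) × 2^2 = 28.
  v5=T, v2=F: 7 of the 32 assignments to (v1,v3,v4,v6,v7) work.
  v5=F, v2=T: v7 free; 3 ways for (v1,v3,v4,v6) × 2^1 = 6.
  v5=F, v2=F: remaining (v1,v3,v4,v6,v7) ∈ {(F,T,F,T,F); (F,T,T,T,F)} — 2.
Total: 28 + 7 + 6 + 2 = 43.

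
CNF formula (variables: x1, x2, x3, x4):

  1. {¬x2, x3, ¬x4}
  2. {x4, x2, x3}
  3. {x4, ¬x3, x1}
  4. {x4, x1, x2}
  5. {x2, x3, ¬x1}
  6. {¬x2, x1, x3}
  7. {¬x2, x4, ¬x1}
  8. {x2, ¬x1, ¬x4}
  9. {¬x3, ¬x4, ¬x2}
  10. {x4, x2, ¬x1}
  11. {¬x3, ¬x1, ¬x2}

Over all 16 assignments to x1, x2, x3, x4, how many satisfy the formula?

2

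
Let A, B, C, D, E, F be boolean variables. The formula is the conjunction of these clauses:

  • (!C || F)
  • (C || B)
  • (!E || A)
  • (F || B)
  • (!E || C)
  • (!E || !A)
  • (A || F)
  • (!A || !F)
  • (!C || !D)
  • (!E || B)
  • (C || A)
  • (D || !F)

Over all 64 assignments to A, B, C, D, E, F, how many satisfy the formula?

The models are:
  A=1 B=1 C=0 D=0 E=0 F=0
  A=1 B=1 C=0 D=1 E=0 F=0
Count: 2.

2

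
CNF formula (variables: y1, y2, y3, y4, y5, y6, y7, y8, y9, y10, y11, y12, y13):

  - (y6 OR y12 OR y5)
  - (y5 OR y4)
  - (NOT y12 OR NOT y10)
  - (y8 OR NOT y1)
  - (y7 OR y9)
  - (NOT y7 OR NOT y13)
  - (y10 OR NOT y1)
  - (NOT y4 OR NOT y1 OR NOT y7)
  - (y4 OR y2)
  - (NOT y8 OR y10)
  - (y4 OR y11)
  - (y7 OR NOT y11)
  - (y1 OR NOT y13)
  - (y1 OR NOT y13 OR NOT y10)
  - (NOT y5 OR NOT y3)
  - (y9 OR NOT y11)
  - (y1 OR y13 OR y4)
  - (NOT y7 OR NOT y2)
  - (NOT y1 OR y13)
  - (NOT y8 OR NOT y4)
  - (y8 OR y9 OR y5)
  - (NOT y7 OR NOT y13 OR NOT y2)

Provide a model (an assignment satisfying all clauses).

y9 occurs only positively in the remaining clauses — set y9 = True.
Branch on y1: take y1 = False.
  then y13 is forced to False.
  then y4 is forced to True.
  then y8 is forced to False.
Set y2 = False and propagate.
Set y3 = True and propagate.
  then y5 is forced to False.
For the remaining variables, y6 = False, y7 = True, y10 = False, y11 = True, y12 = True works.

y1 = F, y2 = F, y3 = T, y4 = T, y5 = F, y6 = F, y7 = T, y8 = F, y9 = T, y10 = F, y11 = T, y12 = T, y13 = F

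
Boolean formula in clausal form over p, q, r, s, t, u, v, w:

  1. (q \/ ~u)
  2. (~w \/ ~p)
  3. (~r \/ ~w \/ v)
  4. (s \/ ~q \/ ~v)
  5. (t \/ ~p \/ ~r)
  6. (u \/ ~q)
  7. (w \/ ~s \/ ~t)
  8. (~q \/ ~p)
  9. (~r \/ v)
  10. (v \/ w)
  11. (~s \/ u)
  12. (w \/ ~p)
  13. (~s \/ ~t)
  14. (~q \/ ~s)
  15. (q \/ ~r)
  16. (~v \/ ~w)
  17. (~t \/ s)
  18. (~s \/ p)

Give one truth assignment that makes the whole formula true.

p=False  q=True  r=False  s=False  t=False  u=True  v=False  w=True

Check each clause:
  1. (~u \/ q) — q is true.
  2. (~w \/ ~p) — ~p is true.
  3. (~w \/ ~r \/ v) — ~r is true.
  4. (~v \/ s \/ ~q) — ~v is true.
  5. (~r \/ t \/ ~p) — ~r is true.
  6. (~q \/ u) — u is true.
  7. (~t \/ w \/ ~s) — w is true.
  8. (~q \/ ~p) — ~p is true.
  9. (~r \/ v) — ~r is true.
  10. (v \/ w) — w is true.
  11. (~s \/ u) — ~s is true.
  12. (w \/ ~p) — w is true.
  13. (~t \/ ~s) — ~t is true.
  14. (~q \/ ~s) — ~s is true.
  15. (q \/ ~r) — q is true.
  16. (~w \/ ~v) — ~v is true.
  17. (s \/ ~t) — ~t is true.
  18. (p \/ ~s) — ~s is true.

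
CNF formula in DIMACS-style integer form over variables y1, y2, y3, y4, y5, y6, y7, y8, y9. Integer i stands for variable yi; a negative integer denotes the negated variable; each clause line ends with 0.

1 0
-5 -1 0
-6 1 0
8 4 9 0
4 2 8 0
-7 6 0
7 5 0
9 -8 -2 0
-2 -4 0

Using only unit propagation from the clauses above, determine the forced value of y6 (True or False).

(y1) stands alone — y1 = True.
In (~y5 \/ ~y1), ~y1 is now false; ~y5 must hold, so y5 = False.
In (y5 \/ y7), y5 is now false; y7 must hold, so y7 = True.
(~y7 \/ y6): since y7 = True, the clause reduces to (y6). y6 = True.

True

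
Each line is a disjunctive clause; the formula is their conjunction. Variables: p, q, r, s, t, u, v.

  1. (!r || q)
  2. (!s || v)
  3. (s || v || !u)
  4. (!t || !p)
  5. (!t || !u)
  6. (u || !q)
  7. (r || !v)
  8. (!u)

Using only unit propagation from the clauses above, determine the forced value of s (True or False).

False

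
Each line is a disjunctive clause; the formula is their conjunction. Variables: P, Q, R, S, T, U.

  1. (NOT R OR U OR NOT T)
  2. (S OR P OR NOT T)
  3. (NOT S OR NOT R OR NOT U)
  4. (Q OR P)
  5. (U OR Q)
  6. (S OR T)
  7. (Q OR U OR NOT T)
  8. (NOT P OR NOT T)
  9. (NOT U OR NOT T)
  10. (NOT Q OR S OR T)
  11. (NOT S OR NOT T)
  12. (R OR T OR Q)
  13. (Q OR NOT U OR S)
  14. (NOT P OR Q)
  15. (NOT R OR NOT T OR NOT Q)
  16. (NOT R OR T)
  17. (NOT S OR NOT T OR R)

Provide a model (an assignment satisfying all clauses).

P=True, Q=True, R=False, S=True, T=False, U=False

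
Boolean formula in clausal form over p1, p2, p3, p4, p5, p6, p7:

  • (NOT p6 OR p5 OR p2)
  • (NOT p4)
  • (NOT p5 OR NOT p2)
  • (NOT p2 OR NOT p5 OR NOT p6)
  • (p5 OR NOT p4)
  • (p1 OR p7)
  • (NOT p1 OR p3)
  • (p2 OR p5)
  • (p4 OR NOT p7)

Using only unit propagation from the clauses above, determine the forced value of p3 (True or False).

(NOT p4) stands alone — p4 = False.
(NOT p7 OR p4): since p4 = False, the clause reduces to (NOT p7). p7 = False.
In (p7 OR p1), p7 is now false; p1 must hold, so p1 = True.
From (p3 OR NOT p1) and p1 = True: p3 = True.

True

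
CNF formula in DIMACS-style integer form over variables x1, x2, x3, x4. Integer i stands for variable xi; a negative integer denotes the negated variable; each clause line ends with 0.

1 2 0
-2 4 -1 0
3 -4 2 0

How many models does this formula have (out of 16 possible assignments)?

Split on x2, then x1.
  x2=T, x1=T: remaining (x3,x4) ∈ {(F,T); (T,T)} — 2.
  x2=T, x1=F: remaining (x3,x4) ∈ {(F,F); (F,T); (T,F); (T,T)} — 4.
  x2=F, x1=T: remaining (x3,x4) ∈ {(F,F); (T,F); (T,T)} — 3.
  x2=F, x1=F: a clause becomes empty — 0.
Total: 2 + 4 + 3 + 0 = 9.

9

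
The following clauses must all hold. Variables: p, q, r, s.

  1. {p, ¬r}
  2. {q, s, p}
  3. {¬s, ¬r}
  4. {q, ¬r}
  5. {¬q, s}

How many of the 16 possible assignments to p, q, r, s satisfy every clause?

5

Satisfying assignments:
  p=0 q=0 r=0 s=1
  p=0 q=1 r=0 s=1
  p=1 q=0 r=0 s=0
  p=1 q=0 r=0 s=1
  p=1 q=1 r=0 s=1
That's 5 in total.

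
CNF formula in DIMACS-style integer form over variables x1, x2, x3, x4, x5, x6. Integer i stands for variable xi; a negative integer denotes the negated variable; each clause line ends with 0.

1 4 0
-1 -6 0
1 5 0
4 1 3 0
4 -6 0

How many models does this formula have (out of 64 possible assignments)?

24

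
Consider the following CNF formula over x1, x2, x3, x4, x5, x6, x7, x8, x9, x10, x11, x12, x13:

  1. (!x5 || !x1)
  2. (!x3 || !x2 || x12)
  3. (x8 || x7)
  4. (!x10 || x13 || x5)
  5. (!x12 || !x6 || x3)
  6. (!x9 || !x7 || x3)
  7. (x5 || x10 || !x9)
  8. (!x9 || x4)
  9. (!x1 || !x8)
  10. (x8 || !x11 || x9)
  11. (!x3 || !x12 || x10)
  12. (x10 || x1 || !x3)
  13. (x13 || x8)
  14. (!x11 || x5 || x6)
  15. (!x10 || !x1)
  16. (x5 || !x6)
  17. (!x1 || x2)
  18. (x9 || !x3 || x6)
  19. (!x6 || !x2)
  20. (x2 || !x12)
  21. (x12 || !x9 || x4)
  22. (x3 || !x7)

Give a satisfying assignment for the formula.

x1=F, x2=T, x3=F, x4=F, x5=T, x6=F, x7=F, x8=T, x9=F, x10=F, x11=T, x12=T, x13=F

Branch on x1: take x1 = False.
The remaining clauses are satisfied by x2 = True, x3 = False, x4 = False, x5 = True, x6 = False, x7 = False, x8 = True, x9 = False, x10 = False, x11 = True, x12 = True, x13 = False.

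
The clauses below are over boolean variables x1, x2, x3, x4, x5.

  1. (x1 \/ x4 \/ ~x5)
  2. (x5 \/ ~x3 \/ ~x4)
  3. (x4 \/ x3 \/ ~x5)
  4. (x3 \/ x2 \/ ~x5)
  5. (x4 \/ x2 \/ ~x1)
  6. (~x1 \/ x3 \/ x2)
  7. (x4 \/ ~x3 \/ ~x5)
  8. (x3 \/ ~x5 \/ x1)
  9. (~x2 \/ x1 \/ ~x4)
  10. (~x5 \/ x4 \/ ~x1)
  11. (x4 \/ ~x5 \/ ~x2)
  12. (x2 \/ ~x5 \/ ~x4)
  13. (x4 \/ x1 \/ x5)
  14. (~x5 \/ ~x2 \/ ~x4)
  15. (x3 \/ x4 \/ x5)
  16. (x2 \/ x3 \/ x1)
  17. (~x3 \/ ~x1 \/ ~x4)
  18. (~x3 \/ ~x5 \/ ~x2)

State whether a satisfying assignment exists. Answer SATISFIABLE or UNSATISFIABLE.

SATISFIABLE

Set x1 = True and propagate.
The remaining clauses are satisfied by x2 = True, x3 = True, x4 = False, x5 = False.
So x1=True  x2=True  x3=True  x4=False  x5=False is a satisfying assignment.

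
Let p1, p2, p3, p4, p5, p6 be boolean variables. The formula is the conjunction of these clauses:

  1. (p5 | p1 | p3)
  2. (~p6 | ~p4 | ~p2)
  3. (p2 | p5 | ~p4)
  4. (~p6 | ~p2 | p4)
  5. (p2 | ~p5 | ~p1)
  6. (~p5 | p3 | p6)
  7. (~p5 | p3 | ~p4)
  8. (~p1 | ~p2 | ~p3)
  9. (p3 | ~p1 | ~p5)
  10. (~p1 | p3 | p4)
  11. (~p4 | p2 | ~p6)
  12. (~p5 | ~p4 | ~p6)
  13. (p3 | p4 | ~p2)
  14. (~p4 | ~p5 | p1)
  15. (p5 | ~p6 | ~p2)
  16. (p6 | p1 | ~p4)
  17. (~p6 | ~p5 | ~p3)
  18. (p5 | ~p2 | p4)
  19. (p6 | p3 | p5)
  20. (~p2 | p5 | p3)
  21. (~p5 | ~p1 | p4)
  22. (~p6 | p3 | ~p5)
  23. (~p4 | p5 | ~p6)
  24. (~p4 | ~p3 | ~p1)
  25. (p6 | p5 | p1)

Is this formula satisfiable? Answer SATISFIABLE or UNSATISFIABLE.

SATISFIABLE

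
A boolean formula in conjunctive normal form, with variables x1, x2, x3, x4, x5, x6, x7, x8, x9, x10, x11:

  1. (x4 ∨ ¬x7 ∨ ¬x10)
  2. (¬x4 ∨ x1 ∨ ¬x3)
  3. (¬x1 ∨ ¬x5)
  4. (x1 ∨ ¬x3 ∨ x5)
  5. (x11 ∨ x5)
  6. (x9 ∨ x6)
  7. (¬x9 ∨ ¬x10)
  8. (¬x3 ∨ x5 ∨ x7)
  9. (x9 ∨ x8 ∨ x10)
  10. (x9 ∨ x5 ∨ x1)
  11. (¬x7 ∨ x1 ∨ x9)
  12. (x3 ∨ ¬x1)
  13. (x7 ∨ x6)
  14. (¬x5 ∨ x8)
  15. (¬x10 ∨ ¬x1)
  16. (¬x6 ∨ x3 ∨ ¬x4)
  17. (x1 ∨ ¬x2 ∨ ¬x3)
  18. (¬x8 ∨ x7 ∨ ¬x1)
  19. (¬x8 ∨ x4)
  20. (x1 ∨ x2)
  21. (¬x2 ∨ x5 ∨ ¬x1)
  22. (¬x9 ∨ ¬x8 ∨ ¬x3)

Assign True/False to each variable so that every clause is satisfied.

x1=False  x2=True  x3=False  x4=False  x5=False  x6=True  x7=True  x8=False  x9=True  x10=False  x11=True

x11 occurs only positively in the remaining clauses — set x11 = True.
Try x1 = False.
  then x2 is forced to True.
  then x3 is forced to False.
For the remaining variables, x4 = False, x5 = False, x6 = True, x7 = True, x8 = False, x9 = True, x10 = False works.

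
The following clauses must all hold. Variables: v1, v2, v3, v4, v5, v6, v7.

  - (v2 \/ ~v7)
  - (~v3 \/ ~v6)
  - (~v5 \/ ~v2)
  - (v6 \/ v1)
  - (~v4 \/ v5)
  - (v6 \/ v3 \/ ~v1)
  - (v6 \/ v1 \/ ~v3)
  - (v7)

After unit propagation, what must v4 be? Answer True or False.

(v7) is a unit clause: v7 = True.
(~v7 \/ v2): since v7 = True, the clause reduces to (v2). v2 = True.
(~v2 \/ ~v5) with v2 = True leaves only ~v5, so v5 = False.
From (v5 \/ ~v4) and v5 = False: v4 = False.

False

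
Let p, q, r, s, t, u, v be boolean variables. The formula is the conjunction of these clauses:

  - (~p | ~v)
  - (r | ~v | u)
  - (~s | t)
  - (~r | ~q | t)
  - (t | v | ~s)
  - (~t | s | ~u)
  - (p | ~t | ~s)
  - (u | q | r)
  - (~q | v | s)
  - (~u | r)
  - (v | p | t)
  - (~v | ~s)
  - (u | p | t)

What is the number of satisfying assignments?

Split on t, then s.
  t=T, s=T: 5 of the 32 assignments to (p,q,r,u,v) work.
  t=T, s=F: remaining (p,q,r,u,v) ∈ {(F,F,T,F,F); (F,F,T,F,T); (F,T,T,F,T); (T,F,T,F,F)} — 4.
  t=F, s=T: a clause becomes empty — 0.
  t=F, s=F: remaining (p,q,r,u,v) ∈ {(F,F,T,T,T); (T,F,T,F,F); (T,F,T,T,F)} — 3.
Total: 5 + 4 + 0 + 3 = 12.

12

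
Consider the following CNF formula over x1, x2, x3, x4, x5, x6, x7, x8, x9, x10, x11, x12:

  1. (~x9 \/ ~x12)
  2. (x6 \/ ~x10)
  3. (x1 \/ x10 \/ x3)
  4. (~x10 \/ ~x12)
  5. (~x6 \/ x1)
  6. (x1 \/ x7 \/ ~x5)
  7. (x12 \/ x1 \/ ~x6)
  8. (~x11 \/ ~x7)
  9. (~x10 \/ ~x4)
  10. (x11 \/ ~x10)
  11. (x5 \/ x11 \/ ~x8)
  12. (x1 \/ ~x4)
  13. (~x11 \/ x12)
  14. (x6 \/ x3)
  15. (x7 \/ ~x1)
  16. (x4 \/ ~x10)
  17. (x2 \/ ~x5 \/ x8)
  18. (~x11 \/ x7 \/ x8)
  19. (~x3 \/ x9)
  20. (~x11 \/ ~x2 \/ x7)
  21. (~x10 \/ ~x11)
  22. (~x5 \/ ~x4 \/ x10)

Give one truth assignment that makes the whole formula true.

x1 = F  x2 = T  x3 = T  x4 = F  x5 = T  x6 = F  x7 = T  x8 = F  x9 = T  x10 = F  x11 = F  x12 = F

Set x1 = False and propagate.
  then x6 is forced to False.
  then x10 is forced to False.
  then x3 is forced to True.
  then x4 is forced to False.
  then x9 is forced to True.
  then x12 is forced to False.
  then x11 is forced to False.
The remaining clauses are satisfied by x2 = True, x5 = True, x7 = True, x8 = False.
Every clause has at least one true literal under this assignment.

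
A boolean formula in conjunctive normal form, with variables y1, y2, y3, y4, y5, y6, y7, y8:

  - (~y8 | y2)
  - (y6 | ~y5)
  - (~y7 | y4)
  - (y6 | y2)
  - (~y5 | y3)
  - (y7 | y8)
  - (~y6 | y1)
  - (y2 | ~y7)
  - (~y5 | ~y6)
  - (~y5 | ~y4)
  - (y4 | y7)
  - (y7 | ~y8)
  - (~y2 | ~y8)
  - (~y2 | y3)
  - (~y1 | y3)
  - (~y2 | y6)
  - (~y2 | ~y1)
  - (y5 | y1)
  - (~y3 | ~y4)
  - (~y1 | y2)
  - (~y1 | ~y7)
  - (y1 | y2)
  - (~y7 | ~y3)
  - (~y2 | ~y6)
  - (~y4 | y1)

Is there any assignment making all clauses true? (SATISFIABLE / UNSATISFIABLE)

UNSATISFIABLE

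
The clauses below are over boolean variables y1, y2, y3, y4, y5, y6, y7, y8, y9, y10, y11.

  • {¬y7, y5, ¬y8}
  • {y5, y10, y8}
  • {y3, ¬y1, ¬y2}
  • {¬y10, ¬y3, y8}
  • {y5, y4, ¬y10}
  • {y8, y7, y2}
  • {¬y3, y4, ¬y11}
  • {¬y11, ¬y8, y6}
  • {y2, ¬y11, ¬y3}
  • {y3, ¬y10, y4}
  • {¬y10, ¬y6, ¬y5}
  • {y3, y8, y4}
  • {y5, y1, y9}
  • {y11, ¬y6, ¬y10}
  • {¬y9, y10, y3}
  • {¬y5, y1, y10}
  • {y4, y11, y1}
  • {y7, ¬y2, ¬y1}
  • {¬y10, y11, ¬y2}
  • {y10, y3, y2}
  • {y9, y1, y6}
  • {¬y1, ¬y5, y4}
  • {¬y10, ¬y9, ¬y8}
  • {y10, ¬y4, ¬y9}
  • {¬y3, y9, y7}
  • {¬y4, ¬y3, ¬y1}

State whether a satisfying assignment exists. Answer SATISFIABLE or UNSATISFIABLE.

Try y1 = True.
Set y2 = False and propagate.
Branch on y3: take y3 = False.
  then y10 is forced to True.
  then y4 is forced to True.
The remaining clauses are satisfied by y5 = False, y6 = True, y7 = True, y8 = False, y9 = True, y11 = True.
So y1=1, y2=0, y3=0, y4=1, y5=0, y6=1, y7=1, y8=0, y9=1, y10=1, y11=1 is a satisfying assignment.

SATISFIABLE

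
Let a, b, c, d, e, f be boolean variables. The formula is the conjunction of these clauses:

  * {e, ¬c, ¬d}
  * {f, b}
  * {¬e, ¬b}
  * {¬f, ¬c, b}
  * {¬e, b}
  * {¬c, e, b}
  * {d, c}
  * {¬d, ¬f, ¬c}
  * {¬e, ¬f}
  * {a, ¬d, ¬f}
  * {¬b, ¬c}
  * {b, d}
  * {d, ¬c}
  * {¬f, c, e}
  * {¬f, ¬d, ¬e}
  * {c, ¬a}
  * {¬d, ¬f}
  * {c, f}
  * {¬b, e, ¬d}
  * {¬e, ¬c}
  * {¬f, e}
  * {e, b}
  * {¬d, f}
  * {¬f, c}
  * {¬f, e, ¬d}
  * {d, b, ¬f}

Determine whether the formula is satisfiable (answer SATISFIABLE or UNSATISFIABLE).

UNSATISFIABLE

f = True:
  propagation gives e=False; an empty clause results — contradiction.
f = False:
  propagation gives b=True, e=False, c=False; an empty clause results — contradiction.
Every branch closes, so no satisfying assignment exists.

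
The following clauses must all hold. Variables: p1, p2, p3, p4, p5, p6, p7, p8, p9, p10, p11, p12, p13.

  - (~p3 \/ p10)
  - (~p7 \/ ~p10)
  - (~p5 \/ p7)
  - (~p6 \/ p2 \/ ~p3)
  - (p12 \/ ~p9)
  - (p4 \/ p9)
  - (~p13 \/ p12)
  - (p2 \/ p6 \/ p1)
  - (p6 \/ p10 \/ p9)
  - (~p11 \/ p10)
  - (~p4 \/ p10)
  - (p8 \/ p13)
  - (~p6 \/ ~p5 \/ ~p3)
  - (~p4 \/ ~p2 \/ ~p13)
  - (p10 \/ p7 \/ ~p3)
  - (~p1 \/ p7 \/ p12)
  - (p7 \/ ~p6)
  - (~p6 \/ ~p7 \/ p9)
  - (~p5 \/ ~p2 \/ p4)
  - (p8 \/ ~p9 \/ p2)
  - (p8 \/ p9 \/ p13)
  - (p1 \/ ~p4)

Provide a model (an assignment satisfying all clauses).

p1=F, p2=T, p3=F, p4=F, p5=F, p6=F, p7=F, p8=F, p9=T, p10=F, p11=F, p12=T, p13=T

Check each clause:
  1. (p10 \/ ~p3) — ~p3 is true.
  2. (~p10 \/ ~p7) — ~p7 is true.
  3. (~p5 \/ p7) — ~p5 is true.
  4. (~p3 \/ ~p6 \/ p2) — p2 is true.
  5. (p12 \/ ~p9) — p12 is true.
  6. (p9 \/ p4) — p9 is true.
  7. (p12 \/ ~p13) — p12 is true.
  8. (p1 \/ p6 \/ p2) — p2 is true.
  9. (p9 \/ p6 \/ p10) — p9 is true.
  10. (p10 \/ ~p11) — ~p11 is true.
  11. (p10 \/ ~p4) — ~p4 is true.
  12. (p8 \/ p13) — p13 is true.
  13. (~p3 \/ ~p5 \/ ~p6) — ~p6 is true.
  14. (~p2 \/ ~p4 \/ ~p13) — ~p4 is true.
  15. (p7 \/ p10 \/ ~p3) — ~p3 is true.
  16. (~p1 \/ p12 \/ p7) — p12 is true.
  17. (p7 \/ ~p6) — ~p6 is true.
  18. (~p6 \/ p9 \/ ~p7) — ~p7 is true.
  19. (~p2 \/ ~p5 \/ p4) — ~p5 is true.
  20. (~p9 \/ p2 \/ p8) — p2 is true.
  21. (p13 \/ p8 \/ p9) — p9 is true.
  22. (p1 \/ ~p4) — ~p4 is true.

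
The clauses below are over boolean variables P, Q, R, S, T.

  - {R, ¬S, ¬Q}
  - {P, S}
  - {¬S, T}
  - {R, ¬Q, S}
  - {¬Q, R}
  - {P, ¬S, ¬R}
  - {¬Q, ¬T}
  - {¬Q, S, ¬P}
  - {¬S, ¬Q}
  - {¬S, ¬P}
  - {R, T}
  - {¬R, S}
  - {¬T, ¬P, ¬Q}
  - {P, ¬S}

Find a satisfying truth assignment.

Pure literal: Q appears only negated; assign Q = False.
Set P = True and propagate.
  then S is forced to False.
  then R is forced to False.
  then T is forced to True.

P=1, Q=0, R=0, S=0, T=1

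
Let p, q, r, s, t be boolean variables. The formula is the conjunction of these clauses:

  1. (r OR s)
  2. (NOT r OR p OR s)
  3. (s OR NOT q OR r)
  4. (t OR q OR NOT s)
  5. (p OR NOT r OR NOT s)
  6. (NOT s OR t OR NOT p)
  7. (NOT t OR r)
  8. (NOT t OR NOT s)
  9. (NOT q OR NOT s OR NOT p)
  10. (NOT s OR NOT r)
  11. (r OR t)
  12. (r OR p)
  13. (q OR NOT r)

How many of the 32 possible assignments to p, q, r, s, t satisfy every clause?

2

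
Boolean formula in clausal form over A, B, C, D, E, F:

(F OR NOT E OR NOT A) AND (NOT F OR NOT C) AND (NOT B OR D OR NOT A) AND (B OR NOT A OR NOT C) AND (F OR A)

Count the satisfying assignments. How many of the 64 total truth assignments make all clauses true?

Case analysis on A and F:
  A=1, F=1: E free; 3 ways for (B,C,D) × 2^1 = 6.
  A=1, F=0: remaining (B,C,D,E) ∈ {(0,0,0,0); (0,0,1,0); (1,0,1,0); (1,1,1,0)} — 4.
  A=0, F=1: forces C=0; B, D, E free → 2^3 = 8.
  A=0, F=0: a clause becomes empty — 0.
Total: 6 + 4 + 8 + 0 = 18.

18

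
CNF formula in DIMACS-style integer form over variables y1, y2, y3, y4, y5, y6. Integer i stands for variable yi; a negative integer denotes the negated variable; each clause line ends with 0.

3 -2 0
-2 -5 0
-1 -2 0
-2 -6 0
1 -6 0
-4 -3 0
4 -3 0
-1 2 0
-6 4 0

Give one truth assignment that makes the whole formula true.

y1=0, y2=0, y3=0, y4=0, y5=1, y6=0

Pure literal: y6 appears only negated; assign y6 = False.
Branch on y1: take y1 = False.
Try y2 = False.
Set y3 = False and propagate.
y4, y5 are now unconstrained; take y4 = False, y5 = True.
Every clause has at least one true literal under this assignment.
Check each clause:
  1. (~y2 \/ y3) — ~y2 is true.
  2. (~y2 \/ ~y5) — ~y2 is true.
  3. (~y2 \/ ~y1) — ~y1 is true.
  4. (~y6 \/ ~y2) — ~y6 is true.
  5. (~y6 \/ y1) — ~y6 is true.
  6. (~y4 \/ ~y3) — ~y4 is true.
  7. (y4 \/ ~y3) — ~y3 is true.
  8. (y2 \/ ~y1) — ~y1 is true.
  9. (y4 \/ ~y6) — ~y6 is true.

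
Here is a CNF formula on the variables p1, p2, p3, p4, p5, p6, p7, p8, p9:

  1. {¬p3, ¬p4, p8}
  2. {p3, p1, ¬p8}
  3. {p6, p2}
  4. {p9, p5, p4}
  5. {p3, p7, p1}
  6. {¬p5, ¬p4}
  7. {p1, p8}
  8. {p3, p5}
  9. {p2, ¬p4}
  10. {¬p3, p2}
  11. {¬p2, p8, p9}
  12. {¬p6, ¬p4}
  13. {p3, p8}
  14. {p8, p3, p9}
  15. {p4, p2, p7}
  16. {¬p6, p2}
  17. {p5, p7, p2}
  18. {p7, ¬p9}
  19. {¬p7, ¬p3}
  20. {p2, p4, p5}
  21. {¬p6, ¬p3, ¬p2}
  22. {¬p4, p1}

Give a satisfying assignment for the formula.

p1=False  p2=True  p3=True  p4=False  p5=True  p6=False  p7=False  p8=True  p9=False

Try p1 = False.
  then p8 is forced to True.
  then p3 is forced to True.
  then p2 is forced to True.
  then p7 is forced to False.
  then p9 is forced to False.
  then p6 is forced to False.
  then p4 is forced to False.
  then p5 is forced to True.
Every clause has at least one true literal under this assignment.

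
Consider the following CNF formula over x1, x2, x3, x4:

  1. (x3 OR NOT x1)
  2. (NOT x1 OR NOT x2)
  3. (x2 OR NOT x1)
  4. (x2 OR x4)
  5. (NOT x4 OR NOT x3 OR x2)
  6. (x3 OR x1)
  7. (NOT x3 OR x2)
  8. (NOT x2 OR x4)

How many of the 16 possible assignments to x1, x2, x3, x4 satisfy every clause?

1

The models are:
  x1=F x2=T x3=T x4=T
Count: 1.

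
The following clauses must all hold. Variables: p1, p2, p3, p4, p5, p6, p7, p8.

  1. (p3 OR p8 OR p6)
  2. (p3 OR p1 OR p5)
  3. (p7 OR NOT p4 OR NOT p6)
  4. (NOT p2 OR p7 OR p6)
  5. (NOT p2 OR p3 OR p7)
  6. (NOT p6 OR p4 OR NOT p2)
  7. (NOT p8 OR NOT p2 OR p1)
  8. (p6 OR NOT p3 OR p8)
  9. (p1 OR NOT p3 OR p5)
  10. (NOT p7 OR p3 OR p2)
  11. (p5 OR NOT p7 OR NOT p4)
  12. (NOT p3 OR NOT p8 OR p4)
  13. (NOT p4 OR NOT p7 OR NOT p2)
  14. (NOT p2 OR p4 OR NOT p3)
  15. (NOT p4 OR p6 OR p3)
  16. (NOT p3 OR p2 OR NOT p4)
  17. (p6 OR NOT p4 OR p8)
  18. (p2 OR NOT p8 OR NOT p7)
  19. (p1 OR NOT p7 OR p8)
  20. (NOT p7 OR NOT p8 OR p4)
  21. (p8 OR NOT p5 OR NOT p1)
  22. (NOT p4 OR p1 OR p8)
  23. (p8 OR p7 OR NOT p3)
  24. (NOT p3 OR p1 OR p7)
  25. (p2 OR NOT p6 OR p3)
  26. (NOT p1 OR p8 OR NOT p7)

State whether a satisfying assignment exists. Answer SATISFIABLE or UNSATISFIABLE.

SATISFIABLE

Branch on p1: take p1 = False.
Try p2 = False.
The remaining clauses are satisfied by p3 = False, p4 = False, p5 = True, p6 = False, p7 = False, p8 = True.
So p1 = F, p2 = F, p3 = F, p4 = F, p5 = T, p6 = F, p7 = F, p8 = T is a satisfying assignment.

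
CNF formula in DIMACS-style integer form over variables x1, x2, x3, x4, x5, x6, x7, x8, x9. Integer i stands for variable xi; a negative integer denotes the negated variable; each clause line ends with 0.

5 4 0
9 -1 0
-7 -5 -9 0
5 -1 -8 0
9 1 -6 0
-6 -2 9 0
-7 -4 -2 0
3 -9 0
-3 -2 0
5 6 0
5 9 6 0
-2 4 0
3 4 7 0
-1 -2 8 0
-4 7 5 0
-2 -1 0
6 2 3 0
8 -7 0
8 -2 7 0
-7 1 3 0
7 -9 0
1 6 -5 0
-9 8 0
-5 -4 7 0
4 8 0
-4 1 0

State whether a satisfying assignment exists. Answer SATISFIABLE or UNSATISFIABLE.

UNSATISFIABLE

x7 = True:
  x1 = True:
    propagation gives x9=True, x5=False; an empty clause results — contradiction.
  x1 = False:
    propagation gives x3=True, x2=False, x4=False, x5=True; an empty clause results — contradiction.
x7 = False:
  propagation gives x9=False, x1=False, x6=False, x5=True; an empty clause results — contradiction.
Every branch closes, so no satisfying assignment exists.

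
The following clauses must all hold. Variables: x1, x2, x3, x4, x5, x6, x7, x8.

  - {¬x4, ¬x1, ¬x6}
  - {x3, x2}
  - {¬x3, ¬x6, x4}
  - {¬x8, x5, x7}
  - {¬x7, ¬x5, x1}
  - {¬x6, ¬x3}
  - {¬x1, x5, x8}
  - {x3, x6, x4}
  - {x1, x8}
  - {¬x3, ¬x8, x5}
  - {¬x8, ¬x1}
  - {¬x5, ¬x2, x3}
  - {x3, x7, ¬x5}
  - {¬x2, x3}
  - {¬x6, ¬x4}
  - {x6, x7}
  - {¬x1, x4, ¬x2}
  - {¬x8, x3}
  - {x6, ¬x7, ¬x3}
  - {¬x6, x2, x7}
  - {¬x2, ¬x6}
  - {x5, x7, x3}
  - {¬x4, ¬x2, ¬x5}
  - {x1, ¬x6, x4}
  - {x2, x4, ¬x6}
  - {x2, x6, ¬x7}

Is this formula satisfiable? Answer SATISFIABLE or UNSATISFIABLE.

UNSATISFIABLE

x6 = True:
  propagation gives x3=False, x2=True; an empty clause results — contradiction.
x6 = False:
  propagation gives x7=True, x3=False, x2=True; an empty clause results — contradiction.
Every branch closes, so no satisfying assignment exists.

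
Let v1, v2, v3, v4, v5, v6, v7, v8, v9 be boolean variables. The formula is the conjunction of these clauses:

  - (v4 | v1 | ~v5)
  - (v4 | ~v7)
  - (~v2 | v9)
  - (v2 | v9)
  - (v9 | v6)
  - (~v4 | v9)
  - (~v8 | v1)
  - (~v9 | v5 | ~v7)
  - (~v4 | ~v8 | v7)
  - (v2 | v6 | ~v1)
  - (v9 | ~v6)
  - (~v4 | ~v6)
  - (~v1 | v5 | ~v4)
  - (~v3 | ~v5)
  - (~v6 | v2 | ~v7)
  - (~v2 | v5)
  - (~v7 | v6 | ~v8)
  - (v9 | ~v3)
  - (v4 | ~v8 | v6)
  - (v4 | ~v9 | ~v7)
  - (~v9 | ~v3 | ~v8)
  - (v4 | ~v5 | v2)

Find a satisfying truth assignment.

v1 = False, v2 = False, v3 = True, v4 = True, v5 = False, v6 = False, v7 = False, v8 = False, v9 = True

Check each clause:
  1. (v4 | v1 | ~v5) — ~v5 is true.
  2. (v4 | ~v7) — ~v7 is true.
  3. (v9 | ~v2) — v9 is true.
  4. (v9 | v2) — v9 is true.
  5. (v9 | v6) — v9 is true.
  6. (~v4 | v9) — v9 is true.
  7. (~v8 | v1) — ~v8 is true.
  8. (~v7 | ~v9 | v5) — ~v7 is true.
  9. (~v4 | ~v8 | v7) — ~v8 is true.
  10. (v6 | v2 | ~v1) — ~v1 is true.
  11. (v9 | ~v6) — v9 is true.
  12. (~v4 | ~v6) — ~v6 is true.
  13. (v5 | ~v1 | ~v4) — ~v1 is true.
  14. (~v5 | ~v3) — ~v5 is true.
  15. (~v7 | v2 | ~v6) — ~v7 is true.
  16. (v5 | ~v2) — ~v2 is true.
  17. (~v7 | ~v8 | v6) — ~v8 is true.
  18. (~v3 | v9) — v9 is true.
  19. (v6 | ~v8 | v4) — ~v8 is true.
  20. (~v9 | v4 | ~v7) — ~v7 is true.
  21. (~v8 | ~v3 | ~v9) — ~v8 is true.
  22. (v2 | ~v5 | v4) — ~v5 is true.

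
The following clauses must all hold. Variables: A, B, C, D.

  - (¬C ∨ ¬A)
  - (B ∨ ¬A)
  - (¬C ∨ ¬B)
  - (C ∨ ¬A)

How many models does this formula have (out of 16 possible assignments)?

6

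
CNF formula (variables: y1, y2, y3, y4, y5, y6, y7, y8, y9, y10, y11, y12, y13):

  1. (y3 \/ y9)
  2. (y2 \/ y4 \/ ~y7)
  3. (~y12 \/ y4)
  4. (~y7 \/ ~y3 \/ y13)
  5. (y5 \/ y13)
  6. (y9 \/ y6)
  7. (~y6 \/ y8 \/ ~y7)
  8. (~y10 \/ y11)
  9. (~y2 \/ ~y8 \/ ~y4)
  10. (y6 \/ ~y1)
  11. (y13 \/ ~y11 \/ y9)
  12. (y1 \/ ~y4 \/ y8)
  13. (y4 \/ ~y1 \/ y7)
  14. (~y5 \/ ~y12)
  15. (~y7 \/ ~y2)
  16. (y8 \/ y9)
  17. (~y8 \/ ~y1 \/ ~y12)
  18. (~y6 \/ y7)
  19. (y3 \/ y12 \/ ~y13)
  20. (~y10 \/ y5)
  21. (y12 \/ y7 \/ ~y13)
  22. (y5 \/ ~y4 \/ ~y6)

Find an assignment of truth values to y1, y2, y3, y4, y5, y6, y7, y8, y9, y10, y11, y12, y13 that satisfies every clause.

y1 = F, y2 = T, y3 = T, y4 = F, y5 = T, y6 = F, y7 = F, y8 = F, y9 = T, y10 = F, y11 = T, y12 = F, y13 = F

y9 occurs only positively in the remaining clauses — set y9 = True.
y10 occurs only negated in the remaining clauses — set y10 = False.
Set y1 = False and propagate.
The remaining clauses are satisfied by y2 = True, y3 = True, y4 = False, y5 = True, y6 = False, y7 = False, y8 = False, y11 = True, y12 = False, y13 = False.
Every clause has at least one true literal under this assignment.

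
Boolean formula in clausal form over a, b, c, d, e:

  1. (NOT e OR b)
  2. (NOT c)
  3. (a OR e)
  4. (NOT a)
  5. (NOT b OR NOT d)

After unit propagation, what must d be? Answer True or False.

(NOT c) stands alone — c = False.
Unit clause (NOT a) sets a = False.
In (e OR a), a is now false; e must hold, so e = True.
(b OR NOT e) with e = True leaves only b, so b = True.
(NOT b OR NOT d): since b = True, the clause reduces to (NOT d). d = False.

False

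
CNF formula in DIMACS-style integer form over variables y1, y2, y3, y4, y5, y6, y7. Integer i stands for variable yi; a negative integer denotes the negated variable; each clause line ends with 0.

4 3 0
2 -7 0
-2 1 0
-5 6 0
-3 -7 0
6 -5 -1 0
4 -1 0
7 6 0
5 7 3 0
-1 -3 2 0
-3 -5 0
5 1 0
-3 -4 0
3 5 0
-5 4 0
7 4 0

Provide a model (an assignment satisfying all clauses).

y1=True  y2=True  y3=False  y4=True  y5=True  y6=True  y7=False

Check each clause:
  1. (y3 | y4) — y4 is true.
  2. (~y7 | y2) — ~y7 is true.
  3. (y1 | ~y2) — y1 is true.
  4. (y6 | ~y5) — y6 is true.
  5. (~y3 | ~y7) — ~y7 is true.
  6. (y6 | ~y1 | ~y5) — y6 is true.
  7. (y4 | ~y1) — y4 is true.
  8. (y6 | y7) — y6 is true.
  9. (y3 | y5 | y7) — y5 is true.
  10. (~y1 | y2 | ~y3) — y2 is true.
  11. (~y5 | ~y3) — ~y3 is true.
  12. (y5 | y1) — y1 is true.
  13. (~y3 | ~y4) — ~y3 is true.
  14. (y3 | y5) — y5 is true.
  15. (y4 | ~y5) — y4 is true.
  16. (y7 | y4) — y4 is true.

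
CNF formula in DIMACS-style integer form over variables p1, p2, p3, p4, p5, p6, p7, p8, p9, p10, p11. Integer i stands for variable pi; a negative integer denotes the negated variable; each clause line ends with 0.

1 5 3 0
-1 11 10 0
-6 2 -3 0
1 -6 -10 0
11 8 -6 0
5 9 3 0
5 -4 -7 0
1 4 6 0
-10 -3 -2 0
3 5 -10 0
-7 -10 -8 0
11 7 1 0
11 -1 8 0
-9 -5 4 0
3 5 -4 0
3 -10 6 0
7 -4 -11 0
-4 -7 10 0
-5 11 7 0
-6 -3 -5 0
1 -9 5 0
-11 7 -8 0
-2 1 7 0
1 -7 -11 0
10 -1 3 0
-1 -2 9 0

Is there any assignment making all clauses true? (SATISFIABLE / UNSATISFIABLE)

SATISFIABLE

Try p1 = True.
Set p2 = True and propagate.
  then p9 is forced to True.
Try p3 = True.
  then p10 is forced to False.
  then p11 is forced to True.
For the remaining variables, p4 = False, p5 = False, p6 = True, p7 = False, p8 = False works.
Every clause has at least one true literal under this assignment.
So p1 = T, p2 = T, p3 = T, p4 = F, p5 = F, p6 = T, p7 = F, p8 = F, p9 = T, p10 = F, p11 = T is a satisfying assignment.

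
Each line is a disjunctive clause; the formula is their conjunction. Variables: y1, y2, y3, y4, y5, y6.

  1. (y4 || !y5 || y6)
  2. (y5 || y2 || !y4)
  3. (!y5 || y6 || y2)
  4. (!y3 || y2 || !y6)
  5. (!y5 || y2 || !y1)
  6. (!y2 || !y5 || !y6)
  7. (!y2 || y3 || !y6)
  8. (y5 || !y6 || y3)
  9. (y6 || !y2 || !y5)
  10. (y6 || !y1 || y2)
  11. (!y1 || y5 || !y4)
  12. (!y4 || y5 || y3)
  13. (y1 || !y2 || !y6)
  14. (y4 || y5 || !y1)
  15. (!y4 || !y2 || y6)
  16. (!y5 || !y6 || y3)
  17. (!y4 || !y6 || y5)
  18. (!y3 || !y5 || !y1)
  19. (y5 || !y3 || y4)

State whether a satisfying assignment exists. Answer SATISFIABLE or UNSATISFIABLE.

Try y1 = False.
Set y2 = True and propagate.
  then y6 is forced to False.
  then y5 is forced to False.
  then y4 is forced to False.
  then y3 is forced to False.
So y1=0, y2=1, y3=0, y4=0, y5=0, y6=0 is a satisfying assignment.

SATISFIABLE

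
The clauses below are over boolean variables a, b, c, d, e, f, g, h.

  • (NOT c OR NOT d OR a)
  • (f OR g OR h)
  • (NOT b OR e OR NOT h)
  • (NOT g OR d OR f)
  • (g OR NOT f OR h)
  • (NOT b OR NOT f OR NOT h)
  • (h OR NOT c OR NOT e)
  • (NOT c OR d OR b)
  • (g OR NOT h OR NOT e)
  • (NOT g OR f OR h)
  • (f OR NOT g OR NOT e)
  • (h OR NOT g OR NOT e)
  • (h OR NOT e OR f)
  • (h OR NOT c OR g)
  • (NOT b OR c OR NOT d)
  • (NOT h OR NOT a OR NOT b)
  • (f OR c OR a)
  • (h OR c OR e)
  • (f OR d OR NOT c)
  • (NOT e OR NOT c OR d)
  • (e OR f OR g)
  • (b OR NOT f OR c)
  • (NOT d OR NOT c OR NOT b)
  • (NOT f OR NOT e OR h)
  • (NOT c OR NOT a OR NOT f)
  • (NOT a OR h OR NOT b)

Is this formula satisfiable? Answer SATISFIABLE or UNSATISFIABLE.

Branch on a: take a = True.
Try b = False.
Set c = True and propagate.
  then d is forced to True.
  then f is forced to False.
The remaining clauses are satisfied by e = False, g = True, h = True.
So a=T, b=F, c=T, d=T, e=F, f=F, g=T, h=T is a satisfying assignment.

SATISFIABLE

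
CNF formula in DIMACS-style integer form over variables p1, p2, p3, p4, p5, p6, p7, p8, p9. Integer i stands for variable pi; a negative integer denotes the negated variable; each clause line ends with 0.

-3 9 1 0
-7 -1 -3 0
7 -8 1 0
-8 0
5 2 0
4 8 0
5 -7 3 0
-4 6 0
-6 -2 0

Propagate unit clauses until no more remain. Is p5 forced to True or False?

True

Unit clause (NOT p8) sets p8 = False.
(p8 OR p4): since p8 = False, the clause reduces to (p4). p4 = True.
(p6 OR NOT p4) with p4 = True leaves only p6, so p6 = True.
(NOT p2 OR NOT p6): since p6 = True, the clause reduces to (NOT p2). p2 = False.
From (p5 OR p2) and p2 = False: p5 = True.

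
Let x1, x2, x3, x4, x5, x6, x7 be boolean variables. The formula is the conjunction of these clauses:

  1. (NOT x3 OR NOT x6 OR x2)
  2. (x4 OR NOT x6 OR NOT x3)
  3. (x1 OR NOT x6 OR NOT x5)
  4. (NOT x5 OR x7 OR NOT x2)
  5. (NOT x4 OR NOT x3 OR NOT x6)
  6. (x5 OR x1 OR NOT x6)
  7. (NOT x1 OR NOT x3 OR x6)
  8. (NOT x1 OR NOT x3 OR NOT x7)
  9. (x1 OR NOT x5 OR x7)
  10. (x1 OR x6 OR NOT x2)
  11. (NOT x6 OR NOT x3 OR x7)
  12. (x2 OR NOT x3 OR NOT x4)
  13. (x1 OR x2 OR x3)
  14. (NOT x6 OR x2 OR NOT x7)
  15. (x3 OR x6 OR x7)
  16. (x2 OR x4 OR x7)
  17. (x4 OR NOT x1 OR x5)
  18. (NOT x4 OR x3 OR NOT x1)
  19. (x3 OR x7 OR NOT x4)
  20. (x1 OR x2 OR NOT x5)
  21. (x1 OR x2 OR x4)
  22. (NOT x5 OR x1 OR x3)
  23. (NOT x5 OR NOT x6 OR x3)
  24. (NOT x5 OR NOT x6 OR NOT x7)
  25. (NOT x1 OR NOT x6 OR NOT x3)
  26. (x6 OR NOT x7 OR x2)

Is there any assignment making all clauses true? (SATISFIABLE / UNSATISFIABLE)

Set x1 = True and propagate.
Branch on x2: take x2 = True.
The remaining clauses are satisfied by x3 = False, x4 = False, x5 = True, x6 = False, x7 = True.
So x1=T, x2=T, x3=F, x4=F, x5=T, x6=F, x7=T is a satisfying assignment.

SATISFIABLE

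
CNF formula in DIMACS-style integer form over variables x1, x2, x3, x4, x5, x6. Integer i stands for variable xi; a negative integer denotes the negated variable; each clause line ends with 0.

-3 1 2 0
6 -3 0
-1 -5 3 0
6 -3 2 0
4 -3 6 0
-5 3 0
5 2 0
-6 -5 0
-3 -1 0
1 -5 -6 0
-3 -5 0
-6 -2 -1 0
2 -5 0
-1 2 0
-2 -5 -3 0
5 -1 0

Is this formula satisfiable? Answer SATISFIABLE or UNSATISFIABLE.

Try x1 = False.
Branch on x2: take x2 = True.
Set x3 = False and propagate.
  then x5 is forced to False.
x4, x6 are now unconstrained; take x4 = False, x6 = False.
Every clause has at least one true literal under this assignment.
So x1 = False, x2 = True, x3 = False, x4 = False, x5 = False, x6 = False is a satisfying assignment.

SATISFIABLE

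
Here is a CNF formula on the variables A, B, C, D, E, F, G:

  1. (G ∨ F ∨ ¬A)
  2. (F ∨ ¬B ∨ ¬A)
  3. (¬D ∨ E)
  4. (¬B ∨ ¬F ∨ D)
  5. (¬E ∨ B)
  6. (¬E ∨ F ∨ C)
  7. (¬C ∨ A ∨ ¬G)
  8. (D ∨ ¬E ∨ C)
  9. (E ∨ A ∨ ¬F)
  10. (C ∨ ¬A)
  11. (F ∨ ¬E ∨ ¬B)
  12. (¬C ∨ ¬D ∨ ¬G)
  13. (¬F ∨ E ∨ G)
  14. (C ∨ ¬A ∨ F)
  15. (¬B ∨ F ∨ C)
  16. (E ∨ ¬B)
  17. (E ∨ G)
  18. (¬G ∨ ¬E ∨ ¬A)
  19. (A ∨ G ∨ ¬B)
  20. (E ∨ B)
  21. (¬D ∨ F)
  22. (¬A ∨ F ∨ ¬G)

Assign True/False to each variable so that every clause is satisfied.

Try A = True.
  then C is forced to True.
The remaining clauses are satisfied by B = True, D = True, E = True, F = True, G = False.
Every clause has at least one true literal under this assignment.

A=True  B=True  C=True  D=True  E=True  F=True  G=False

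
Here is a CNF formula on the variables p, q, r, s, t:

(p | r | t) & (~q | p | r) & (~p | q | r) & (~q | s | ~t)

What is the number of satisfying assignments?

19

Split on p, then q.
  p=T, q=T: r free; 3 ways for (s,t) × 2^1 = 6.
  p=T, q=F: remaining (r,s,t) ∈ {(T,F,F); (T,F,T); (T,T,F); (T,T,T)} — 4.
  p=F, q=T: remaining (r,s,t) ∈ {(T,F,F); (T,T,F); (T,T,T)} — 3.
  p=F, q=F: s free; 3 ways for (r,t) × 2^1 = 6.
Total: 6 + 4 + 3 + 6 = 19.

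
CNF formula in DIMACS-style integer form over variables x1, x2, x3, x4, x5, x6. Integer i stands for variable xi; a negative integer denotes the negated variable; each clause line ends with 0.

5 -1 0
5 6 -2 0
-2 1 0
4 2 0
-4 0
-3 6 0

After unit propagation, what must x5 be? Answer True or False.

True

(~x4) stands alone — x4 = False.
From (x4 \/ x2) and x4 = False: x2 = True.
From (~x2 \/ x1) and x2 = True: x1 = True.
(~x1 \/ x5): since x1 = True, the clause reduces to (x5). x5 = True.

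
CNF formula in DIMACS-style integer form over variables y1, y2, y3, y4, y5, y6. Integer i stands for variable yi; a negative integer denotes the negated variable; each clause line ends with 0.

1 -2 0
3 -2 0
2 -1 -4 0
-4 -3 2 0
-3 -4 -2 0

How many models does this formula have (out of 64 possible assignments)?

24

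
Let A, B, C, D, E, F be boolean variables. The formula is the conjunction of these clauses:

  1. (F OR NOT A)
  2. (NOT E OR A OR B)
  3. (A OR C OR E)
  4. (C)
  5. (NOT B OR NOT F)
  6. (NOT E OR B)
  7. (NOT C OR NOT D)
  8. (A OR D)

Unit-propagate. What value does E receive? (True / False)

False

Unit clause (C) sets C = True.
(NOT D OR NOT C): since C = True, the clause reduces to (NOT D). D = False.
(D OR A): since D = False, the clause reduces to (A). A = True.
From (F OR NOT A) and A = True: F = True.
(NOT B OR NOT F) with F = True leaves only NOT B, so B = False.
(B OR NOT E) with B = False leaves only NOT E, so E = False.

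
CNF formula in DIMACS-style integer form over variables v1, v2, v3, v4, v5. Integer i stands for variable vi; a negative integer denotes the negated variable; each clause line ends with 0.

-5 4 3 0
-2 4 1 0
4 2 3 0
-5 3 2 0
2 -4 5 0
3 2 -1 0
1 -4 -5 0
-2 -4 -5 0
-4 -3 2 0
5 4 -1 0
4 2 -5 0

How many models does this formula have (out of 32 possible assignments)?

The models are:
  v1=0 v2=0 v3=1 v4=0 v5=0
  v1=0 v2=1 v3=0 v4=1 v5=0
  v1=0 v2=1 v3=1 v4=1 v5=0
  v1=1 v2=1 v3=0 v4=1 v5=0
  v1=1 v2=1 v3=1 v4=0 v5=1
  v1=1 v2=1 v3=1 v4=1 v5=0
That's 6 in total.

6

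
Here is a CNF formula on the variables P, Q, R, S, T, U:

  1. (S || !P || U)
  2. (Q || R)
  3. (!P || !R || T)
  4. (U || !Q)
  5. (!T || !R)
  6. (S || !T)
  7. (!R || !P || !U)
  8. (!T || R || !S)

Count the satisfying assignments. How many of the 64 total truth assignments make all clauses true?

Split on R, then T.
  R=1, T=1: a clause becomes empty — 0.
  R=1, T=0: S free; 3 ways for (P,Q,U) × 2^1 = 6.
  R=0, T=1: a clause becomes empty — 0.
  R=0, T=0: remaining (P,Q,S,U) ∈ {(0,1,0,1); (0,1,1,1); (1,1,0,1); (1,1,1,1)} — 4.
Total: 0 + 6 + 0 + 4 = 10.

10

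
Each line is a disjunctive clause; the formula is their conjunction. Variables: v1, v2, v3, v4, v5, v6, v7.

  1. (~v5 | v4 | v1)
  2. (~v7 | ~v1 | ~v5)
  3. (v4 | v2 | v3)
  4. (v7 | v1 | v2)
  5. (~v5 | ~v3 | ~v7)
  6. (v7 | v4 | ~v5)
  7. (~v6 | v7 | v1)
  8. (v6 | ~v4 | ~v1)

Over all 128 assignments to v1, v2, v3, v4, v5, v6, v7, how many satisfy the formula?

48

Split on v1, then v7.
  v1=T, v7=T: 10 of the 32 assignments to (v2,v3,v4,v5,v6) work.
  v1=T, v7=F: 14 of the 32 assignments to (v2,v3,v4,v5,v6) work.
  v1=F, v7=T: v6 free; 9 ways for (v2,v3,v4,v5) × 2^1 = 18.
  v1=F, v7=F: v3 free; 3 ways for (v2,v4,v5,v6) × 2^1 = 6.
Total: 10 + 14 + 18 + 6 = 48.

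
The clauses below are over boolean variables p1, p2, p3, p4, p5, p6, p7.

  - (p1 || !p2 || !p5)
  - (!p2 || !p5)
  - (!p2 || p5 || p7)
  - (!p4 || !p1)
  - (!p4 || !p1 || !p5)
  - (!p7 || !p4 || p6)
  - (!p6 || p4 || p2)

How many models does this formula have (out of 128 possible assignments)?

Split on p2, then p4.
  p2=T, p4=T: remaining (p1,p3,p5,p6,p7) ∈ {(F,F,F,T,T); (F,T,F,T,T)} — 2.
  p2=T, p4=F: forces p5=F; p7=T; p1, p3, p6 free → 2^3 = 8.
  p2=F, p4=T: p3, p5 free; 3 ways for (p1,p6,p7) × 2^2 = 12.
  p2=F, p4=F: forces p6=F; p1, p3, p5, p7 free → 2^4 = 16.
Total: 2 + 8 + 12 + 16 = 38.

38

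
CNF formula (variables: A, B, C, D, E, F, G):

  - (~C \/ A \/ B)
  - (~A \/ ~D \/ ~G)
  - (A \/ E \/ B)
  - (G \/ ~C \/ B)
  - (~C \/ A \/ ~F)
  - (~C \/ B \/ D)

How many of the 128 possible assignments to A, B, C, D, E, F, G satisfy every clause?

68

Case analysis on A and B:
  A=T, B=T: C, E, F free; 3 ways for (D,G) × 2^3 = 24.
  A=T, B=F: E, F free; 3 ways for (C,D,G) × 2^2 = 12.
  A=F, B=T: D, E, G free; 3 ways for (C,F) × 2^3 = 24.
  A=F, B=F: forces C=F; E=T; D, F, G free → 2^3 = 8.
Total: 24 + 12 + 24 + 8 = 68.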